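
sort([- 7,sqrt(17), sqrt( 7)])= [ - 7,sqrt(7 ), sqrt ( 17 )]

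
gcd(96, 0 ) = 96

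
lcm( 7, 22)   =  154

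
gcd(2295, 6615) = 135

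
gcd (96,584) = 8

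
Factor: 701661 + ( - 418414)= 283247 = 31^1*9137^1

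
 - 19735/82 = - 19735/82 = -240.67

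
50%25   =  0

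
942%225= 42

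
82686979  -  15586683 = 67100296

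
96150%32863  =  30424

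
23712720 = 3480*6814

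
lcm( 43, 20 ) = 860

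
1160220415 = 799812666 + 360407749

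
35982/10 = 17991/5  =  3598.20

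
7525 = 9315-1790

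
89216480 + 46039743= 135256223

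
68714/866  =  79 + 150/433 = 79.35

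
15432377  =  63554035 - 48121658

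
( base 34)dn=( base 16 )1d1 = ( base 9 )566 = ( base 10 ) 465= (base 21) 113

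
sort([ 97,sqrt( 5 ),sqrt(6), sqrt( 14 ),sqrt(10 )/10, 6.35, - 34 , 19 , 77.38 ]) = [-34,sqrt(10)/10,  sqrt( 5), sqrt ( 6),sqrt (14),6.35,19,  77.38, 97 ]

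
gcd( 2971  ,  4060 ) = 1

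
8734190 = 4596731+4137459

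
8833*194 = 1713602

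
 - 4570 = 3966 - 8536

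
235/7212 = 235/7212=0.03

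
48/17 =48/17 = 2.82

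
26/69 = 26/69  =  0.38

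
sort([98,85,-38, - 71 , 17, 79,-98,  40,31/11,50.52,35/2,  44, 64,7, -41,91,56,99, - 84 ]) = [ -98,-84, - 71,  -  41, - 38,31/11,7,17, 35/2,40 , 44,50.52, 56,64,79,85,91,98,99]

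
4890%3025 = 1865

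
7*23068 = 161476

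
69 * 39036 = 2693484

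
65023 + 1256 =66279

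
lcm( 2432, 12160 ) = 12160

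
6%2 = 0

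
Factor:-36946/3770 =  - 5^ ( - 1) * 7^2= - 49/5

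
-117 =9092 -9209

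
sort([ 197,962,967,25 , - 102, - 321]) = [ - 321, - 102,  25,197,962, 967 ]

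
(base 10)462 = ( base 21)110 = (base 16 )1CE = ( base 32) EE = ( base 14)250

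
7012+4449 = 11461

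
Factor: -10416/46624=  - 21/94 = - 2^( -1 ) * 3^1*7^1*47^( - 1 )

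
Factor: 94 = 2^1*47^1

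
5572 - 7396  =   - 1824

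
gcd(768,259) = 1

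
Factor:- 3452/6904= - 2^( - 1) = - 1/2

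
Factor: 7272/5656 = 3^2*7^( - 1 ) = 9/7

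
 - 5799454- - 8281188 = 2481734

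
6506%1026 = 350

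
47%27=20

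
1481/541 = 1481/541=2.74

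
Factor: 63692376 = 2^3*3^1*11^1 * 241259^1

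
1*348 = 348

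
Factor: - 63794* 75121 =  - 4792269074 = - 2^1*43^1 * 167^1 * 191^1*1747^1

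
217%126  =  91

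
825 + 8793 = 9618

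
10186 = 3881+6305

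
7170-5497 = 1673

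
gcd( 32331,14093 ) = 829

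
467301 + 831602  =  1298903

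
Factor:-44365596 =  - 2^2*3^1*11^1 * 336103^1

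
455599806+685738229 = 1141338035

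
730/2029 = 730/2029 = 0.36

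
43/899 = 43/899 = 0.05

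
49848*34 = 1694832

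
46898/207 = 46898/207= 226.56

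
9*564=5076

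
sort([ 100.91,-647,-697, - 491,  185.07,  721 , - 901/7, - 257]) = [ - 697, - 647,-491,-257, - 901/7, 100.91, 185.07, 721]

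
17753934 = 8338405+9415529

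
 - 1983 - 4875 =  - 6858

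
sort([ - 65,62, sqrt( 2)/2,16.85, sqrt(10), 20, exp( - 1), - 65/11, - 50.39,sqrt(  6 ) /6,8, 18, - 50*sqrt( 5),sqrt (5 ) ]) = [ - 50*sqrt(5), - 65, - 50.39, - 65/11, exp(- 1), sqrt( 6 )/6,sqrt( 2) /2 , sqrt( 5 ), sqrt(10 ), 8, 16.85, 18 , 20,62]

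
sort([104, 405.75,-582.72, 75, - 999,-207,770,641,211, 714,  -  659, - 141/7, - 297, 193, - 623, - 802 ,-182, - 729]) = [ - 999, - 802,  -  729,  -  659, - 623,-582.72, - 297, - 207, - 182, - 141/7, 75,104,193, 211,  405.75,641,714,770]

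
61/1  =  61 = 61.00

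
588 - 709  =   - 121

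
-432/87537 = -1 + 29035/29179 = - 0.00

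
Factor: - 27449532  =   - 2^2*3^2* 11^1*69317^1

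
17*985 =16745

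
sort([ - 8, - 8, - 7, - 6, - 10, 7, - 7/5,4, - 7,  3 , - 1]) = [- 10, - 8,-8, - 7, - 7, - 6, - 7/5, - 1, 3,  4 , 7 ] 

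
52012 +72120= 124132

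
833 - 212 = 621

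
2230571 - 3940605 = -1710034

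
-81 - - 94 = 13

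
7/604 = 7/604  =  0.01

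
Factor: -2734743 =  -3^1*11^1*79^1*1049^1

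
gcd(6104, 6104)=6104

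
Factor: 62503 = 7^1*8929^1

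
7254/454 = 15 + 222/227 = 15.98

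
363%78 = 51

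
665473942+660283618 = 1325757560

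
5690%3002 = 2688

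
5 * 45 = 225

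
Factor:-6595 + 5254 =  - 1341 = - 3^2*149^1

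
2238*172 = 384936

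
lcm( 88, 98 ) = 4312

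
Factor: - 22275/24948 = -25/28 =- 2^ ( -2 ) * 5^2 * 7^(-1)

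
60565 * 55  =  3331075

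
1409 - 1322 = 87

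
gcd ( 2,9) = 1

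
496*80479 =39917584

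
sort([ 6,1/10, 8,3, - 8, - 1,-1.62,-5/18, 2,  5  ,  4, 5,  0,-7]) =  [ -8 ,-7, - 1.62, - 1, - 5/18,0,1/10,2, 3, 4,5,5,  6, 8]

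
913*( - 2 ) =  - 1826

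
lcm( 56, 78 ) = 2184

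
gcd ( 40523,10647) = 7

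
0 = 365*0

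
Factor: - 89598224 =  - 2^4*19^1 *294731^1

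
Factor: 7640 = 2^3*5^1*191^1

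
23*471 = 10833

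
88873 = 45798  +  43075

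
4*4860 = 19440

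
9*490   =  4410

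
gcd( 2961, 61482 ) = 3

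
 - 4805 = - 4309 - 496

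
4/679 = 4/679 = 0.01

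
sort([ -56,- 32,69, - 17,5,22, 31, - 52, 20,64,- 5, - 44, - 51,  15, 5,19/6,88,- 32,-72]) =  [ - 72, - 56, - 52, - 51, - 44 , - 32, - 32, -17, - 5, 19/6, 5,5, 15, 20, 22,31,64,69,88 ] 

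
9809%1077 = 116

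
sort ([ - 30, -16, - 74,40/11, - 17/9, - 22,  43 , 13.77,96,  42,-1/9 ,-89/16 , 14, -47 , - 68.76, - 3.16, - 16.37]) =[-74,-68.76,-47, - 30 ,-22,  -  16.37, - 16, - 89/16, - 3.16, - 17/9, - 1/9,40/11,13.77,14,42, 43,96 ] 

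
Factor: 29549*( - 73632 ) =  - 2^5*3^1*13^2*59^1*2273^1 = -2175751968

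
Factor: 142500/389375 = 228/623= 2^2* 3^1*7^ ( - 1)*19^1*89^ ( - 1)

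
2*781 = 1562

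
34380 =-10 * ( - 3438)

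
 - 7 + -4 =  - 11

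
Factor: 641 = 641^1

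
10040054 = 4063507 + 5976547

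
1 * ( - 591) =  - 591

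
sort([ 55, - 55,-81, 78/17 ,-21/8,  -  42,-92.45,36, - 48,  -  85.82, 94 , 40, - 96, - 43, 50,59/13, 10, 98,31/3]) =[ - 96,  -  92.45,-85.82,-81, - 55, -48 ,  -  43,- 42, - 21/8,59/13,  78/17,10, 31/3 , 36,40, 50,55 , 94,98] 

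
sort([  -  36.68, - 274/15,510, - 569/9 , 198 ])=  [ - 569/9, - 36.68, - 274/15,198, 510] 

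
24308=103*236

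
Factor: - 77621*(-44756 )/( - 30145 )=  -  2^2 *5^(-1 )*67^1 * 167^1*6029^( - 1 )*77621^1  =  - 3474005476/30145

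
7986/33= 242  =  242.00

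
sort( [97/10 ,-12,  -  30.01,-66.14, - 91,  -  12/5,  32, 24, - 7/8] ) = [-91,-66.14, - 30.01, - 12,  -  12/5, - 7/8,97/10, 24, 32 ]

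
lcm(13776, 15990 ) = 895440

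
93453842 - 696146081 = -602692239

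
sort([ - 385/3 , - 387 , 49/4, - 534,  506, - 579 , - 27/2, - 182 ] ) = [ - 579, - 534,  -  387, -182, - 385/3, - 27/2  ,  49/4,506]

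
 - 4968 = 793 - 5761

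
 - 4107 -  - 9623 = 5516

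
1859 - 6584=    - 4725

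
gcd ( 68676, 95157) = 291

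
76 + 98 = 174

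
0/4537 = 0  =  0.00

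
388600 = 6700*58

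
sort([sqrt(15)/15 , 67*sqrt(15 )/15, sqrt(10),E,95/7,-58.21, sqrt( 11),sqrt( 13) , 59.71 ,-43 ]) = [ - 58.21, - 43,  sqrt(15) /15, E,  sqrt( 10),sqrt( 11) , sqrt(13 ),95/7,  67*sqrt(15)/15,59.71 ] 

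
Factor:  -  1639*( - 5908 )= 2^2*7^1 * 11^1*149^1*211^1 = 9683212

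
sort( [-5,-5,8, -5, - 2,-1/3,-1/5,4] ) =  [ - 5 , -5,-5, - 2, - 1/3, -1/5, 4, 8] 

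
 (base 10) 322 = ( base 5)2242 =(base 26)CA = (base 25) cm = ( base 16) 142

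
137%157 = 137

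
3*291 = 873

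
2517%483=102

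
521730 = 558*935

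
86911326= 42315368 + 44595958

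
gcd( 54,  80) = 2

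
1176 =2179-1003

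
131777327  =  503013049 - 371235722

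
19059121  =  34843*547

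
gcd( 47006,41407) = 1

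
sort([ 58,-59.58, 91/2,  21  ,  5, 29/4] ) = [ - 59.58, 5, 29/4, 21, 91/2, 58] 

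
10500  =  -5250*( - 2 )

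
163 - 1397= - 1234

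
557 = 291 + 266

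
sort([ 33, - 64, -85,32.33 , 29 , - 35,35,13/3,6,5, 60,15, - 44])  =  [ - 85, - 64 , - 44,  -  35,13/3, 5, 6, 15 , 29,  32.33,33,35,60]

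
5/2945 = 1/589  =  0.00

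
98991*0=0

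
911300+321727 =1233027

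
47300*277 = 13102100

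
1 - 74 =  - 73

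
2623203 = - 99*( - 26497)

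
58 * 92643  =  5373294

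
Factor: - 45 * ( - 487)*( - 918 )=-2^1*3^5* 5^1*17^1*487^1 = -  20117970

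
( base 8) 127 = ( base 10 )87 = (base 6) 223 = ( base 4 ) 1113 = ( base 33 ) 2l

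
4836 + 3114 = 7950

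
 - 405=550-955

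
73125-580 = 72545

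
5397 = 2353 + 3044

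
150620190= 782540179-631919989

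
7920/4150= 792/415 =1.91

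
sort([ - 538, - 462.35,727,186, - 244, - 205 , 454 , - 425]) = [ - 538, - 462.35,-425 , - 244, - 205, 186,  454, 727]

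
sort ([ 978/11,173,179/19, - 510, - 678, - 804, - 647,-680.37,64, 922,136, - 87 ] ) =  [- 804, - 680.37,-678  , - 647, - 510, - 87, 179/19, 64,978/11 , 136,173,922]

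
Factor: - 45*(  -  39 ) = 1755 = 3^3*5^1*13^1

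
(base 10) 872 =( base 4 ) 31220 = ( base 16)368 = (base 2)1101101000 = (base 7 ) 2354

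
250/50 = 5=5.00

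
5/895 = 1/179 = 0.01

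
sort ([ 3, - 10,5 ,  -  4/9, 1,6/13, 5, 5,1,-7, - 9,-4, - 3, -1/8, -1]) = [ - 10, - 9, - 7, -4, - 3,  -  1, - 4/9, - 1/8, 6/13,1, 1,3,5 , 5, 5 ]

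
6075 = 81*75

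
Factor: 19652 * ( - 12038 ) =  - 236570776 = -  2^3 * 13^1*17^3*463^1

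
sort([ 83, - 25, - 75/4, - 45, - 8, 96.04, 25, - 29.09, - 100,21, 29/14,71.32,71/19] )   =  [ - 100,  -  45, - 29.09, - 25, - 75/4,-8,29/14,71/19,21,25, 71.32,83,96.04]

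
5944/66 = 90 + 2/33  =  90.06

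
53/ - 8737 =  - 1 + 8684/8737 = - 0.01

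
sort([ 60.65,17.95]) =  [ 17.95, 60.65 ] 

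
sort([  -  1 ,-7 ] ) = [ - 7,- 1]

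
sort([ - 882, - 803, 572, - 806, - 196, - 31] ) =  [ - 882, - 806 , - 803, - 196, - 31, 572] 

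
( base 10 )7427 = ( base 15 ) 2302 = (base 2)1110100000011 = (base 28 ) 9D7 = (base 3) 101012002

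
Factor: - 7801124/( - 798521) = 2^2 * 311^1 * 6271^1*798521^( - 1)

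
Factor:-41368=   -  2^3*5171^1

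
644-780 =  - 136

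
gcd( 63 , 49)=7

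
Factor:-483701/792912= - 2^(- 4 )*3^(  -  1 )*17^1*37^1*769^1*16519^( - 1) 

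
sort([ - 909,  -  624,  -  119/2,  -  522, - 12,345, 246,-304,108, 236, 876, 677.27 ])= [ - 909, - 624, - 522, - 304, -119/2,- 12, 108,236,246, 345, 677.27,876]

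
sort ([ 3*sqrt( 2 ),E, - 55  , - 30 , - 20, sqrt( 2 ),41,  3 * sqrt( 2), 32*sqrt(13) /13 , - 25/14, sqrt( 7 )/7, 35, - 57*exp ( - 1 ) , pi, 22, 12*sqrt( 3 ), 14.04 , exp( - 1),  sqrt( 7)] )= [ - 55,- 30, - 57*exp( - 1 ) , - 20, - 25/14,exp( - 1) , sqrt( 7)/7,sqrt (2),  sqrt( 7),E,pi,  3*sqrt( 2), 3*sqrt( 2), 32*sqrt(13)/13,14.04 , 12*sqrt(3),22 , 35 , 41]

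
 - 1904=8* (  -  238)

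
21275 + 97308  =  118583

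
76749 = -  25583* (-3)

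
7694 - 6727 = 967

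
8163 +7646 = 15809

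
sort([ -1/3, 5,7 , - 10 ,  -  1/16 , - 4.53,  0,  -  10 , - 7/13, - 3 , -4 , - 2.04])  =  [ - 10, -10, - 4.53,-4,- 3,-2.04, - 7/13,- 1/3, -1/16,0, 5, 7]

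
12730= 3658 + 9072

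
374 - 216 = 158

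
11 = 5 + 6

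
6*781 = 4686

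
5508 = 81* 68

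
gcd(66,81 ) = 3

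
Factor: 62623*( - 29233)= -1830658159 =- 11^1*23^1 * 31^1*41^1 * 5693^1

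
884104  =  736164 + 147940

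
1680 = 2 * 840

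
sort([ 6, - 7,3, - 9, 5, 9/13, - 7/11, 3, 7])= [ - 9, - 7, - 7/11, 9/13,3,  3, 5,6, 7 ] 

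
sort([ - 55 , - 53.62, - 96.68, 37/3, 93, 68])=[ - 96.68, - 55 , -53.62 , 37/3, 68,93 ] 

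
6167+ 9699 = 15866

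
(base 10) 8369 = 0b10000010110001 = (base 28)AIP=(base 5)231434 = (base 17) 1BG5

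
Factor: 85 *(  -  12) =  - 2^2 * 3^1 * 5^1*17^1 = -1020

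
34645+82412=117057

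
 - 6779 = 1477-8256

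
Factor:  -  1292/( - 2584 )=1/2 = 2^( - 1)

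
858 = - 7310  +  8168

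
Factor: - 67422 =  - 2^1*3^1*17^1*661^1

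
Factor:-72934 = -2^1*36467^1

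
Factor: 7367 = 53^1 * 139^1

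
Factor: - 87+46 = -41^1  =  -  41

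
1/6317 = 1/6317= 0.00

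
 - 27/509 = -1 + 482/509 = -0.05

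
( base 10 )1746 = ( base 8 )3322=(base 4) 123102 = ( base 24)30i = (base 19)4fh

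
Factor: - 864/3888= -2/9= - 2^1*3^(  -  2)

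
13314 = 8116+5198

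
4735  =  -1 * ( - 4735)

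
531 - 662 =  - 131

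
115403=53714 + 61689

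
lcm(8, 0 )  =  0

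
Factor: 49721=7^1*7103^1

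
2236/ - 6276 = - 1+1010/1569 = -  0.36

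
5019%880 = 619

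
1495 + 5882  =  7377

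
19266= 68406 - 49140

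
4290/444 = 9+49/74 = 9.66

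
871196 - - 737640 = 1608836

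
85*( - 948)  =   - 80580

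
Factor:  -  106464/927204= -8872/77267 = -2^3*1109^1 *77267^(-1)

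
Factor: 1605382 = 2^1 * 29^1*89^1*311^1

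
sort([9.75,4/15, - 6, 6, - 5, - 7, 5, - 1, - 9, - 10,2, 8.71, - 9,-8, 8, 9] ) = [ - 10,  -  9, - 9, -8, - 7, - 6, - 5, - 1,4/15,2,  5,6, 8,8.71,9, 9.75 ] 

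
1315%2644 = 1315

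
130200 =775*168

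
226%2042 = 226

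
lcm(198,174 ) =5742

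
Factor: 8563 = 8563^1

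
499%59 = 27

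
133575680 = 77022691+56552989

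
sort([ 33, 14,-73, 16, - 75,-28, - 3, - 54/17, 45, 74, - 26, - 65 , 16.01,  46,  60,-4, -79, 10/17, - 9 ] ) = [ - 79, - 75, - 73, - 65, - 28, - 26, - 9, - 4, - 54/17, - 3,10/17, 14, 16, 16.01,33,45,46, 60,74] 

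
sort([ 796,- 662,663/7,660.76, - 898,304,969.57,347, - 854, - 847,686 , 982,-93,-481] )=[ - 898,  -  854, - 847, - 662, - 481, - 93,663/7,304 , 347,660.76,686,796,969.57,982]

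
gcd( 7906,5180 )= 2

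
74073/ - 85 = -872+ 47/85 = - 871.45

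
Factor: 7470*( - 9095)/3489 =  - 2^1*3^1* 5^2 *17^1*83^1*107^1*1163^(-1 )  =  -22646550/1163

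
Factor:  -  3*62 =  - 186 = - 2^1*3^1* 31^1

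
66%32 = 2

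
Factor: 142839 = 3^2*59^1*  269^1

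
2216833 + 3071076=5287909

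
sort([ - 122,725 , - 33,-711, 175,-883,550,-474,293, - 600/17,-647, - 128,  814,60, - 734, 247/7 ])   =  [ - 883,  -  734, - 711, -647, - 474, - 128,-122, - 600/17 , - 33,247/7, 60, 175,  293,550, 725, 814]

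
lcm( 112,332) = 9296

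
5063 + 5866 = 10929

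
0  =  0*597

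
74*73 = 5402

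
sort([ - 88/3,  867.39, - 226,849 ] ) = [-226,-88/3, 849,867.39 ] 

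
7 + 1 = 8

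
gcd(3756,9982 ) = 2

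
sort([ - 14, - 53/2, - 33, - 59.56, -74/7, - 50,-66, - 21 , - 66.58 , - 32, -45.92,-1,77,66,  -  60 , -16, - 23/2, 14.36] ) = [ - 66.58 , - 66,  -  60, - 59.56, - 50, -45.92, - 33,- 32, - 53/2 , - 21, - 16, - 14, - 23/2, - 74/7,-1,14.36 , 66, 77 ] 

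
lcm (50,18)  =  450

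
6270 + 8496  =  14766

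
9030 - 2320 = 6710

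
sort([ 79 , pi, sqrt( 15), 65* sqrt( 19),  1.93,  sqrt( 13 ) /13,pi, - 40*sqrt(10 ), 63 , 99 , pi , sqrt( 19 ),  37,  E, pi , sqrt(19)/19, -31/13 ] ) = [ - 40 *sqrt( 10), - 31/13,sqrt( 19 ) /19,sqrt(13 )/13,1.93,E,pi , pi , pi,pi,sqrt( 15),  sqrt( 19),37, 63, 79 , 99,65*sqrt (19) ] 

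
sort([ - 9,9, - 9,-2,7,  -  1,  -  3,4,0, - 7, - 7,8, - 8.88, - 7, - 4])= [ - 9 , -9,-8.88, - 7, - 7, - 7, -4,  -  3, - 2,- 1 , 0, 4,7,8, 9 ] 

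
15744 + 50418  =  66162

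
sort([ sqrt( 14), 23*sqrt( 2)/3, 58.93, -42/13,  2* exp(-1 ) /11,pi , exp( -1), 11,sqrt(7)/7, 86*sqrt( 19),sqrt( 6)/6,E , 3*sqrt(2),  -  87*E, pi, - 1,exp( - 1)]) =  [ - 87*E,-42/13,-1,  2*exp ( - 1)/11,  exp ( -1 ),exp(-1),  sqrt( 7)/7 , sqrt( 6 )/6,E, pi, pi,sqrt( 14), 3*sqrt(2 ), 23*sqrt(2)/3,11,58.93, 86*sqrt (19 ) ] 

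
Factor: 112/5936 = 1/53 = 53^( - 1)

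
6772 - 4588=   2184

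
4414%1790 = 834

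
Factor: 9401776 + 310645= 9712421 = 9712421^1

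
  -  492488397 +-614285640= - 1106774037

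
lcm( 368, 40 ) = 1840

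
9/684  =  1/76 = 0.01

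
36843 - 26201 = 10642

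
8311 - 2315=5996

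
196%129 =67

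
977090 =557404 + 419686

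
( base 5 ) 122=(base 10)37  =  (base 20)1h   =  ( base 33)14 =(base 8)45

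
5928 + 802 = 6730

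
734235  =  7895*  93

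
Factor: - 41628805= -5^1 * 821^1 * 10141^1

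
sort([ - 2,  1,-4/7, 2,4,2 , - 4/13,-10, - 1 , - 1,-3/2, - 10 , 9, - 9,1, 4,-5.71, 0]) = [ - 10,- 10, -9, - 5.71, - 2, - 3/2,-1, - 1, - 4/7, - 4/13, 0 , 1,1,2, 2, 4, 4, 9]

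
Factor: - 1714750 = -2^1 *5^3*19^3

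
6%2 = 0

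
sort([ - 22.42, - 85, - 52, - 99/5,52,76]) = [ - 85,-52  ,  -  22.42, - 99/5,52,76]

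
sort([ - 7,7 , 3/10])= [ - 7,3/10, 7]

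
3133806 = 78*40177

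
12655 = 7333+5322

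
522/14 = 261/7 = 37.29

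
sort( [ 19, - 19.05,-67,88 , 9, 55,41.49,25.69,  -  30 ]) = [ - 67,  -  30 , - 19.05, 9,19 , 25.69,41.49,  55, 88]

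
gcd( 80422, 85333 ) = 1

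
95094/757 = 125 + 469/757 = 125.62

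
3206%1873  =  1333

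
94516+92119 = 186635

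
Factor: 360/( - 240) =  - 3/2 = -2^(-1)*3^1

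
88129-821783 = - 733654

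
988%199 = 192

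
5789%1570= 1079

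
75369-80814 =- 5445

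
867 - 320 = 547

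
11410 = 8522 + 2888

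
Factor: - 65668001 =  - 7^1*421^1*22283^1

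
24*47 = 1128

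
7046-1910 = 5136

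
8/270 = 4/135 = 0.03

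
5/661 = 5/661 = 0.01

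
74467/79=942 + 49/79 = 942.62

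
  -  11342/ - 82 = 5671/41 = 138.32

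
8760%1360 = 600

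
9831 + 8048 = 17879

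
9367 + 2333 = 11700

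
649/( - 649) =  - 1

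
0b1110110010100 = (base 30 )8CC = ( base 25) c2m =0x1d94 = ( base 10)7572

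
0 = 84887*0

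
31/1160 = 31/1160 = 0.03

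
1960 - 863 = 1097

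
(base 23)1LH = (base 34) u9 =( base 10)1029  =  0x405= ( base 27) 1B3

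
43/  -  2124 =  - 1+ 2081/2124 = - 0.02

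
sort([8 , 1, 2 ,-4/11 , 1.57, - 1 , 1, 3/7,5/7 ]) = [ - 1 ,-4/11, 3/7, 5/7,1, 1,1.57,2, 8 ] 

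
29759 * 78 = 2321202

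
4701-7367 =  - 2666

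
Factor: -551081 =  - 41^1*13441^1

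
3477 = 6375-2898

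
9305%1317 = 86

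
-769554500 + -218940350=  -  988494850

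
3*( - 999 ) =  - 2997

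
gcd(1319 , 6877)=1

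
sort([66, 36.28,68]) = [36.28 , 66, 68]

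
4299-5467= - 1168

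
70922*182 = 12907804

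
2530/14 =180 + 5/7 = 180.71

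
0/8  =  0 = 0.00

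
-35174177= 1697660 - 36871837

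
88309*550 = 48569950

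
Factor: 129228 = 2^2*3^1  *11^2*89^1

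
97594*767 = 74854598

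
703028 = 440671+262357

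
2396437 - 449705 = 1946732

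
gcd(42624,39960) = 2664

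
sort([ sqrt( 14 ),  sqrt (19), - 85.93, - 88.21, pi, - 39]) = [- 88.21,-85.93, - 39, pi, sqrt(14 ), sqrt( 19 ) ]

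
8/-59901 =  - 8/59901 = - 0.00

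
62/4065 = 62/4065 = 0.02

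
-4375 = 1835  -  6210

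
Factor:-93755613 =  - 3^1*7^1 * 23^1*389^1*499^1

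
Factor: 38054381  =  17^1  *  937^1*2389^1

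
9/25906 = 9/25906 = 0.00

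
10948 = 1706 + 9242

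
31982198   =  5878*5441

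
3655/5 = 731 = 731.00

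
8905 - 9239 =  - 334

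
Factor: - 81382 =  - 2^1*7^1*5813^1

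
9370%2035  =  1230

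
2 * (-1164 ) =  - 2328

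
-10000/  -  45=222 + 2/9  =  222.22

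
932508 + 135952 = 1068460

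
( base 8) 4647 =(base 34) 24N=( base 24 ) 46n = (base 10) 2471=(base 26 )3h1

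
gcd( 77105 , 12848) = 1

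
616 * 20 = 12320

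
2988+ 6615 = 9603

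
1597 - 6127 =- 4530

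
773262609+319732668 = 1092995277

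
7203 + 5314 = 12517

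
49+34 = 83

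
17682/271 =65 + 67/271 = 65.25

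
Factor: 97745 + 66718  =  164463 = 3^1*13^1 *4217^1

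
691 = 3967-3276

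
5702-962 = 4740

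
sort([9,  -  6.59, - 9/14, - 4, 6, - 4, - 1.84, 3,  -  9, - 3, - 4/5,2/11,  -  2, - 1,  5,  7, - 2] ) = [ - 9, -6.59, - 4, -4, - 3, - 2 , - 2, - 1.84,-1, - 4/5, - 9/14,2/11,3,5, 6,7,  9] 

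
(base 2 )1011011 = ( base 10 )91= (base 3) 10101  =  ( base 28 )37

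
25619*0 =0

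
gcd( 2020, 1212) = 404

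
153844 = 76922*2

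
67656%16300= 2456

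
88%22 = 0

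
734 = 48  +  686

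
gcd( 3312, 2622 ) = 138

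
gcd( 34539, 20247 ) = 1191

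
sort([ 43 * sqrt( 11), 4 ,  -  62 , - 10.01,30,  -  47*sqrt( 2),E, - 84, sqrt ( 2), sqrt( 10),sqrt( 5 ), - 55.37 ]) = [-84, -47*sqrt(2), - 62, - 55.37,-10.01,sqrt( 2),sqrt( 5 ),E,sqrt( 10) , 4,30, 43*sqrt( 11 )]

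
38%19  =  0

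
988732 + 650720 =1639452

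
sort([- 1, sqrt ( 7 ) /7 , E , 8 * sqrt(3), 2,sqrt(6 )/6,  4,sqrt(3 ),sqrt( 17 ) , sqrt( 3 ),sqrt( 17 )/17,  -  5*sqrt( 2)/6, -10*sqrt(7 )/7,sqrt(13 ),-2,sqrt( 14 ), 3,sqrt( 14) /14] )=[ - 10*sqrt(7)/7, - 2, - 5*sqrt(2)/6 , - 1 , sqrt( 17)/17,sqrt(14 )/14,  sqrt(7)/7, sqrt( 6)/6,sqrt(3 ),sqrt(3), 2,E,3,sqrt( 13), sqrt(14 ), 4,sqrt(17), 8*sqrt( 3)]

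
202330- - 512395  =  714725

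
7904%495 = 479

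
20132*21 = 422772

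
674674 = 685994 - 11320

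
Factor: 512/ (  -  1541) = -2^9*23^( - 1)*67^( - 1) 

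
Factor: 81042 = 2^1 * 3^1 * 13^1*1039^1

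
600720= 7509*80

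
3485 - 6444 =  - 2959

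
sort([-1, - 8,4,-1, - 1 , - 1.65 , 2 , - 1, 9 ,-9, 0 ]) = [ - 9, - 8, - 1.65, - 1 , - 1, -1, - 1,0, 2, 4, 9 ] 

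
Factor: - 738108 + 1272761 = 534653 = 7^1*76379^1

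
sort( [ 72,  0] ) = [ 0,72 ]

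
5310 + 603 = 5913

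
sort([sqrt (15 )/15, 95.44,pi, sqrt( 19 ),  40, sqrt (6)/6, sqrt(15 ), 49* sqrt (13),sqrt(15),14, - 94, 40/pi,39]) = [ - 94, sqrt ( 15 )/15, sqrt( 6 )/6, pi, sqrt(15 ), sqrt (15), sqrt (19 ), 40/pi, 14,39,40, 95.44,49* sqrt(13)]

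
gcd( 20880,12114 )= 18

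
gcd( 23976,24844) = 4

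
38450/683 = 38450/683 = 56.30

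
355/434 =355/434 =0.82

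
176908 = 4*44227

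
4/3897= 4/3897 = 0.00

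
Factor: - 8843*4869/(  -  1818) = 2^(-1)* 37^1 * 101^( - 1) * 239^1*541^1 = 4784063/202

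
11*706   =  7766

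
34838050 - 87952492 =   -  53114442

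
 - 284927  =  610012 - 894939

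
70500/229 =307 + 197/229 = 307.86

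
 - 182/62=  - 91/31 = - 2.94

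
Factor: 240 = 2^4*3^1*5^1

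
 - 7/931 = - 1+132/133 = - 0.01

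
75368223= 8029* 9387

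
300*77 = 23100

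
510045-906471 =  - 396426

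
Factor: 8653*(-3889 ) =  - 17^1*509^1 * 3889^1 = -33651517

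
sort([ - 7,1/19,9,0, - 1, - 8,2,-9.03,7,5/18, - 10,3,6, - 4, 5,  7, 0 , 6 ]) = [-10,-9.03,-8,-7,-4, -1,  0,0,1/19, 5/18,2,3, 5,6 , 6,7, 7,  9 ] 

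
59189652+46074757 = 105264409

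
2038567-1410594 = 627973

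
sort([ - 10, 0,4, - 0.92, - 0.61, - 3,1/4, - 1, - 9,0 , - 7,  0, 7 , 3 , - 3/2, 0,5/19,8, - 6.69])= [ - 10, - 9, - 7, - 6.69,-3, - 3/2,-1, - 0.92 ,-0.61,0,  0,0, 0,  1/4,5/19, 3,4,7,8 ] 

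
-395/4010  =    -  79/802=- 0.10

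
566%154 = 104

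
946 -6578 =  - 5632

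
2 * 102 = 204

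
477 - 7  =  470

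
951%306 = 33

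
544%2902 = 544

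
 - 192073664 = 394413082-586486746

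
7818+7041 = 14859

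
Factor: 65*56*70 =2^4*5^2*7^2*13^1 = 254800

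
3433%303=100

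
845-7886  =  -7041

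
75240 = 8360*9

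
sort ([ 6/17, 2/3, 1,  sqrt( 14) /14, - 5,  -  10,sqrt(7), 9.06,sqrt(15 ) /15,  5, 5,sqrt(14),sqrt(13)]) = [ - 10,- 5, sqrt( 15 )/15,sqrt( 14 ) /14, 6/17,  2/3,  1, sqrt(7), sqrt (13), sqrt(14) , 5, 5,9.06 ] 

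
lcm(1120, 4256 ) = 21280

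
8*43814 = 350512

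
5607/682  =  8 + 151/682 = 8.22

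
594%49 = 6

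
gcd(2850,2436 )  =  6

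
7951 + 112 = 8063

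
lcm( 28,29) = 812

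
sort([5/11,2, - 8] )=[-8,5/11, 2]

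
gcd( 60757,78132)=1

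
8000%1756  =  976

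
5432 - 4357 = 1075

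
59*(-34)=-2006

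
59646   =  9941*6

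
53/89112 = 53/89112 = 0.00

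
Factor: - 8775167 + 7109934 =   -  1665233 = - 1665233^1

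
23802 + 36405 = 60207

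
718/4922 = 359/2461 = 0.15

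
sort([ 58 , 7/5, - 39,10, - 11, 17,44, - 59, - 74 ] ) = [ -74, - 59,  -  39, - 11, 7/5,10,17,  44,  58]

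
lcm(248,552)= 17112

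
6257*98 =613186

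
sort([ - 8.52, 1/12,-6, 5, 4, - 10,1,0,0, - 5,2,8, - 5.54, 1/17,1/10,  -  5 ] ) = [ - 10, - 8.52, - 6, - 5.54, - 5 , -5, 0,0,1/17,1/12,1/10,1,2,4,5,8 ] 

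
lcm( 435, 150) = 4350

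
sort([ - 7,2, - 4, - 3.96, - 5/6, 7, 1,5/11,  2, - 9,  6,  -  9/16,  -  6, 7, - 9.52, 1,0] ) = [ - 9.52, - 9, -7 , - 6,  -  4, - 3.96, - 5/6, - 9/16, 0 , 5/11, 1, 1, 2, 2,6, 7,7]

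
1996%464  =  140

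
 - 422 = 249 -671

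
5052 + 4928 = 9980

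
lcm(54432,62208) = 435456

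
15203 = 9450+5753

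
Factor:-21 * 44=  -924 = - 2^2*3^1* 7^1*11^1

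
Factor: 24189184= 2^8*61^1 * 1549^1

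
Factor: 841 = 29^2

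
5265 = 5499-234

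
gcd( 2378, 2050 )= 82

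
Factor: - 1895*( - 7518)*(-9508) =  - 2^3 * 3^1*5^1*7^1*179^1 * 379^1 * 2377^1 = -  135456767880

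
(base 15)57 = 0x52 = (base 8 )122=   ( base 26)34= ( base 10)82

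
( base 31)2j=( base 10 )81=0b1010001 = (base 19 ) 45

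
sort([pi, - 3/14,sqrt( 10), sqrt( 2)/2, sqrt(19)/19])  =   [- 3/14 , sqrt( 19 )/19, sqrt( 2) /2, pi,sqrt( 10)]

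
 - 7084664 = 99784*(- 71)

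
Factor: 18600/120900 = 2^1*13^ ( - 1) = 2/13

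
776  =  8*97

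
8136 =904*9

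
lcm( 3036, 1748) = 57684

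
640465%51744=19537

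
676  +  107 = 783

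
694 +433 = 1127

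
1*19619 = 19619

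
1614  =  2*807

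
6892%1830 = 1402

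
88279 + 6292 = 94571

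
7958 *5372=42750376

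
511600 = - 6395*( - 80 ) 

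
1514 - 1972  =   - 458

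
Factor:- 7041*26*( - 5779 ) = 2^1 *3^1*13^1*2347^1 * 5779^1 = 1057938414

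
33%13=7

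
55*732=40260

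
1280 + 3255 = 4535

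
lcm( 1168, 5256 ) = 10512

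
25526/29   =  880  +  6/29=   880.21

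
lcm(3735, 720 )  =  59760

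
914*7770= 7101780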